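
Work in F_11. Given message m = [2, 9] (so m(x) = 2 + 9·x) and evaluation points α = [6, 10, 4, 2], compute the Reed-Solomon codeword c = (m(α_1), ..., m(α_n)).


c = [1, 4, 5, 9]

Message polynomial: m(x) = 2 + 9·x (mod 11).
For each evaluation point α_i, compute m(α_i) mod 11:
  α_1 = 6: Horner steps 9 → 1, so m(6) = 1.
  α_2 = 10: Horner steps 9 → 4, so m(10) = 4.
  α_3 = 4: Horner steps 9 → 5, so m(4) = 5.
  α_4 = 2: Horner steps 9 → 9, so m(2) = 9.
Codeword c = [1, 4, 5, 9] ∈ F_11^4.


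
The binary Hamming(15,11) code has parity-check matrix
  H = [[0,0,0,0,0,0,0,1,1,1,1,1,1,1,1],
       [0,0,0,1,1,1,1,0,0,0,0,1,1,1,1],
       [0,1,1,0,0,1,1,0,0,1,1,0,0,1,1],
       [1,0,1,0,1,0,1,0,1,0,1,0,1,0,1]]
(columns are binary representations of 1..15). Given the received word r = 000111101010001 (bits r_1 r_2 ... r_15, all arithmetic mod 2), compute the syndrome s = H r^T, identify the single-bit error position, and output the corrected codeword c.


s = (1, 1, 0, 1)^T, error position = 13, corrected codeword c = 000111101010101

Compute s = H r^T mod 2 one row at a time:
  s_1 = 0 + 1 + 0 + 1 + 0 + 0 + 0 + 1 = 3 ≡ 1 (mod 2).
  s_2 = 1 + 1 + 1 + 1 + 0 + 0 + 0 + 1 = 5 ≡ 1 (mod 2).
  s_3 = 0 + 0 + 1 + 1 + 0 + 1 + 0 + 1 = 4 ≡ 0 (mod 2).
  s_4 = 0 + 0 + 1 + 1 + 1 + 1 + 0 + 1 = 5 ≡ 1 (mod 2).
s = (1, 1, 0, 1)^T — this equals column 13 of H (binary 1101), so error is at position 13.
Correct: flip bit 13 of r = 000111101010001 to get c = 000111101010101.


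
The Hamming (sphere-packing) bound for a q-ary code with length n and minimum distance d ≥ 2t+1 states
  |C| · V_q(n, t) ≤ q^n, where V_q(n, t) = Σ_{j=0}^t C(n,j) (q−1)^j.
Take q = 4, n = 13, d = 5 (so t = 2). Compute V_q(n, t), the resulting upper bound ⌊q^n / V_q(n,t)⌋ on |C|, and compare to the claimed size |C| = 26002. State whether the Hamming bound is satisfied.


V_q(n, t) = 742, q^n = 67108864, Hamming bound = 90443, |C| = 26002 ≤ bound (satisfied).

Step 1: Compute V_q(n, t) = Σ_{j=0}^2 C(n, j) (q−1)^j.
  j = 0: C(13,0)·(3)^0 = 1·1 = 1.
  j = 1: C(13,1)·(3)^1 = 13·3 = 39.
  j = 2: C(13,2)·(3)^2 = 78·9 = 702.
  V_q(n, t) = 1 + 39 + 702 = 742.
Step 2: q^n = 4^13 = 67108864.
Step 3: Hamming bound ⌊q^n / V_q(n,t)⌋ = ⌊67108864/742⌋ = 90443.
Step 4: Compare |C| = 26002 to 90443: satisfied.
The claimed |C| lies below the Hamming bound.


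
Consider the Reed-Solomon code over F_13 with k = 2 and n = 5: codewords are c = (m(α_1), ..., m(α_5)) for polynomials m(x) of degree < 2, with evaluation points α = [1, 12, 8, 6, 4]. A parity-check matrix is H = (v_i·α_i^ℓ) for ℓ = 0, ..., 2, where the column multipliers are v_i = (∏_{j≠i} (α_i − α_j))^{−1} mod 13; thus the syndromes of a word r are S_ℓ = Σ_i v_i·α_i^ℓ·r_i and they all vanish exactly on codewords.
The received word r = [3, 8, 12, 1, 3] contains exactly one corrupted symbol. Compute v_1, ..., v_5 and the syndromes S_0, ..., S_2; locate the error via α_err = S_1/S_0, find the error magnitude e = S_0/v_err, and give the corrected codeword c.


S = (8, 8, 8), error at position 1, error magnitude e = 10, c = [6, 8, 12, 1, 3].

Step 1: column multipliers v_i = (∏_{j≠i}(α_i − α_j))^{−1} mod 13.
  i = 1 (α = 1): (1−12)(1−8)(1−6)(1−4) = (−11)·(−7)·(−5)·(−3) = 1155 ≡ 11, so v_1 = 11^{−1} = 6 (mod 13).
  i = 2 (α = 12): (12−1)(12−8)(12−6)(12−4) = 11·4·6·8 = 2112 ≡ 6, so v_2 = 6^{−1} = 11 (mod 13).
  i = 3 (α = 8): (8−1)(8−12)(8−6)(8−4) = 7·(−4)·2·4 = −224 ≡ 10, so v_3 = 10^{−1} = 4 (mod 13).
  i = 4 (α = 6): (6−1)(6−12)(6−8)(6−4) = 5·(−6)·(−2)·2 = 120 ≡ 3, so v_4 = 3^{−1} = 9 (mod 13).
  i = 5 (α = 4): (4−1)(4−12)(4−8)(4−6) = 3·(−8)·(−4)·(−2) = −192 ≡ 3, so v_5 = 3^{−1} = 9 (mod 13).
  v = [6, 11, 4, 9, 9].
Step 2: syndromes of r = [3, 8, 12, 1, 3] (all sums mod 13).
  S_0 = Σ v_i r_i = 6·3 + 11·8 + 4·12 + 9·1 + 9·3 = 190 ≡ 8.
  S_1 = Σ v_i α_i r_i = 6·1·3 + 11·12·8 + 4·8·12 + 9·6·1 + 9·4·3 = 1620 ≡ 8.
  α_i^2 mod 13 = [1, 1, 12, 10, 3].
  S_2 = Σ v_i α_i^2 r_i = 6·1·3 + 11·1·8 + 4·12·12 + 9·10·1 + 9·3·3 = 853 ≡ 8.
  S = (8, 8, 8) ≠ 0, so r is not a codeword (an error is present).
Step 3: locate the error. For a single error e at position i, S_ℓ = v_i·e·α_i^ℓ, so α_err = S_1/S_0.
  S_0^{−1} = 8^{−1} = 5 (mod 13), so α_err = 8·5 = 40 ≡ 1 = α_1. Error position i = 1.
  Consistency check: S_2/S_1 = 8·5 = 40 ≡ 1 = α_err ✓ (single-error assumption holds).
Step 4: error magnitude e = S_0/v_1 = S_0·∏_{j≠1}(α_1 − α_j) = 8·11 = 88 ≡ 10 (mod 13).
Step 5: correct position 1: c_1 = r_1 − e = 3 − 10 ≡ 6 (mod 13). Hence c = [6, 8, 12, 1, 3].
  Check: interpolating c through the α_i gives m(x) = 7 + 12·x (degree < 2) with m(α_i) = c_i for every i, so c is indeed a codeword.


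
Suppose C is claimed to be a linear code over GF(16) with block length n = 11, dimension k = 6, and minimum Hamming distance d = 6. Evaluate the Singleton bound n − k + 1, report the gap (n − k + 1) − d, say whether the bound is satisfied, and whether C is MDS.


Singleton RHS = n − k + 1 = 6, slack = 0, bound satisfied, MDS.

Singleton bound: d ≤ n − k + 1.
Here n = 11, k = 6, so n − k + 1 = 6.
Given d = 6, check d ≤ 6: YES.
Slack = (n − k + 1) − d = 0.
The code is MDS (slack = 0).
Description: the claimed parameters are [11, 6, 6]_16; such a code would be MDS (meets Singleton bound).


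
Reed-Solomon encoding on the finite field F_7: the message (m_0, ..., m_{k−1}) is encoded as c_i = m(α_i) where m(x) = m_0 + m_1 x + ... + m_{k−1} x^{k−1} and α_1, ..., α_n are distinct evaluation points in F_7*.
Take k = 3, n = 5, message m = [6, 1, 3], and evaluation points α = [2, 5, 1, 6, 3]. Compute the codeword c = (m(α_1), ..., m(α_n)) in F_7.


c = [6, 2, 3, 1, 1]

Message polynomial: m(x) = 6 + 1·x + 3·x^2 (mod 7).
For each evaluation point α_i, compute m(α_i) mod 7:
  α_1 = 2: Horner steps 3 → 0 → 6, so m(2) = 6.
  α_2 = 5: Horner steps 3 → 2 → 2, so m(5) = 2.
  α_3 = 1: Horner steps 3 → 4 → 3, so m(1) = 3.
  α_4 = 6: Horner steps 3 → 5 → 1, so m(6) = 1.
  α_5 = 3: Horner steps 3 → 3 → 1, so m(3) = 1.
Codeword c = [6, 2, 3, 1, 1] ∈ F_7^5.


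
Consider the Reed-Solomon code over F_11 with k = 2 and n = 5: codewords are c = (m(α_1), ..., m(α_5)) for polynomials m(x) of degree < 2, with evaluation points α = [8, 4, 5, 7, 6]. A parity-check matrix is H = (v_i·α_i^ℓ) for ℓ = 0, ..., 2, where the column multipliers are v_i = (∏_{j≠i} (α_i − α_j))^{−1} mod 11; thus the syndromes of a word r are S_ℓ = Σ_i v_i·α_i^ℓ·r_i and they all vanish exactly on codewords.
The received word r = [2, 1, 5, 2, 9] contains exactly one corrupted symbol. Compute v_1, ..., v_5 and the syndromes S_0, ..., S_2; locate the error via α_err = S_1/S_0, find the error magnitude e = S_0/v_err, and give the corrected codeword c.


S = (9, 6, 4), error at position 1, error magnitude e = 7, c = [6, 1, 5, 2, 9].

Step 1: column multipliers v_i = (∏_{j≠i}(α_i − α_j))^{−1} mod 11.
  i = 1 (α = 8): (8−4)(8−5)(8−7)(8−6) = 4·3·1·2 = 24 ≡ 2, so v_1 = 2^{−1} = 6 (mod 11).
  i = 2 (α = 4): (4−8)(4−5)(4−7)(4−6) = (−4)·(−1)·(−3)·(−2) = 24 ≡ 2, so v_2 = 2^{−1} = 6 (mod 11).
  i = 3 (α = 5): (5−8)(5−4)(5−7)(5−6) = (−3)·1·(−2)·(−1) = −6 ≡ 5, so v_3 = 5^{−1} = 9 (mod 11).
  i = 4 (α = 7): (7−8)(7−4)(7−5)(7−6) = (−1)·3·2·1 = −6 ≡ 5, so v_4 = 5^{−1} = 9 (mod 11).
  i = 5 (α = 6): (6−8)(6−4)(6−5)(6−7) = (−2)·2·1·(−1) = 4 ≡ 4, so v_5 = 4^{−1} = 3 (mod 11).
  v = [6, 6, 9, 9, 3].
Step 2: syndromes of r = [2, 1, 5, 2, 9] (all sums mod 11).
  S_0 = Σ v_i r_i = 6·2 + 6·1 + 9·5 + 9·2 + 3·9 = 108 ≡ 9.
  S_1 = Σ v_i α_i r_i = 6·8·2 + 6·4·1 + 9·5·5 + 9·7·2 + 3·6·9 = 633 ≡ 6.
  α_i^2 mod 11 = [9, 5, 3, 5, 3].
  S_2 = Σ v_i α_i^2 r_i = 6·9·2 + 6·5·1 + 9·3·5 + 9·5·2 + 3·3·9 = 444 ≡ 4.
  S = (9, 6, 4) ≠ 0, so r is not a codeword (an error is present).
Step 3: locate the error. For a single error e at position i, S_ℓ = v_i·e·α_i^ℓ, so α_err = S_1/S_0.
  S_0^{−1} = 9^{−1} = 5 (mod 11), so α_err = 6·5 = 30 ≡ 8 = α_1. Error position i = 1.
  Consistency check: S_2/S_1 = 4·2 = 8 ≡ 8 = α_err ✓ (single-error assumption holds).
Step 4: error magnitude e = S_0/v_1 = S_0·∏_{j≠1}(α_1 − α_j) = 9·2 = 18 ≡ 7 (mod 11).
Step 5: correct position 1: c_1 = r_1 − e = 2 − 7 ≡ 6 (mod 11). Hence c = [6, 1, 5, 2, 9].
  Check: interpolating c through the α_i gives m(x) = 7 + 4·x (degree < 2) with m(α_i) = c_i for every i, so c is indeed a codeword.


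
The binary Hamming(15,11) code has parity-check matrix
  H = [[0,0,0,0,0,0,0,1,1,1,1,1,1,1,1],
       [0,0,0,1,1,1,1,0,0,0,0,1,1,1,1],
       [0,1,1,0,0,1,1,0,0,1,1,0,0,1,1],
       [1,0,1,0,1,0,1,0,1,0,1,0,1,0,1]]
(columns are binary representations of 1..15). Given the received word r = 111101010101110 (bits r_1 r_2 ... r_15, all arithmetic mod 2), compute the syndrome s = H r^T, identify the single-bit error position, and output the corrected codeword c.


s = (1, 1, 1, 1)^T, error position = 15, corrected codeword c = 111101010101111

Compute s = H r^T mod 2 one row at a time:
  s_1 = 1 + 0 + 1 + 0 + 1 + 1 + 1 + 0 = 5 ≡ 1 (mod 2).
  s_2 = 1 + 0 + 1 + 0 + 1 + 1 + 1 + 0 = 5 ≡ 1 (mod 2).
  s_3 = 1 + 1 + 1 + 0 + 1 + 0 + 1 + 0 = 5 ≡ 1 (mod 2).
  s_4 = 1 + 1 + 0 + 0 + 0 + 0 + 1 + 0 = 3 ≡ 1 (mod 2).
s = (1, 1, 1, 1)^T — this equals column 15 of H (binary 1111), so error is at position 15.
Correct: flip bit 15 of r = 111101010101110 to get c = 111101010101111.


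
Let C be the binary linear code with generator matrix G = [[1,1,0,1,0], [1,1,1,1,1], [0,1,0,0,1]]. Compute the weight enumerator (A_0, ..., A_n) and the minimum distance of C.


Weight distribution: A_0 = 1, A_2 = 3, A_3 = 3, A_5 = 1. Minimum distance d = 2.

Enumerate all 2^3 = 8 messages m ∈ F_2^3.
For each, compute codeword c = mG in F_2^5, then tally its weight.
  m = 000 → c = 00000, weight = 0.
  m = 100 → c = 11010, weight = 3.
  m = 010 → c = 11111, weight = 5.
  m = 110 → c = 00101, weight = 2.
  m = 001 → c = 01001, weight = 2.
  m = 101 → c = 10011, weight = 3.
  m = 011 → c = 10110, weight = 3.
  m = 111 → c = 01100, weight = 2.
Tally weights:
  weight 0: 1 codewords.
  weight 2: 3 codewords.
  weight 3: 3 codewords.
  weight 5: 1 codewords.
Minimum distance d = smallest w > 0 with A_w > 0 = 2.
Sanity: Σ A_w = 8 = 2^3 = 8 ✓.


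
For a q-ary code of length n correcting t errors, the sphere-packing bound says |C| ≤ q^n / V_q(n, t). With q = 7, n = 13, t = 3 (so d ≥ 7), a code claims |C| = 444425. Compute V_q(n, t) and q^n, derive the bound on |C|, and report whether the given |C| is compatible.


V_q(n, t) = 64663, q^n = 96889010407, Hamming bound = 1498368, |C| = 444425 ≤ bound (satisfied).

Step 1: Compute V_q(n, t) = Σ_{j=0}^3 C(n, j) (q−1)^j.
  j = 0: C(13,0)·(6)^0 = 1·1 = 1.
  j = 1: C(13,1)·(6)^1 = 13·6 = 78.
  j = 2: C(13,2)·(6)^2 = 78·36 = 2808.
  j = 3: C(13,3)·(6)^3 = 286·216 = 61776.
  V_q(n, t) = 1 + 78 + 2808 + 61776 = 64663.
Step 2: q^n = 7^13 = 96889010407.
Step 3: Hamming bound ⌊q^n / V_q(n,t)⌋ = ⌊96889010407/64663⌋ = 1498368.
Step 4: Compare |C| = 444425 to 1498368: satisfied.
The claimed |C| lies below the Hamming bound.


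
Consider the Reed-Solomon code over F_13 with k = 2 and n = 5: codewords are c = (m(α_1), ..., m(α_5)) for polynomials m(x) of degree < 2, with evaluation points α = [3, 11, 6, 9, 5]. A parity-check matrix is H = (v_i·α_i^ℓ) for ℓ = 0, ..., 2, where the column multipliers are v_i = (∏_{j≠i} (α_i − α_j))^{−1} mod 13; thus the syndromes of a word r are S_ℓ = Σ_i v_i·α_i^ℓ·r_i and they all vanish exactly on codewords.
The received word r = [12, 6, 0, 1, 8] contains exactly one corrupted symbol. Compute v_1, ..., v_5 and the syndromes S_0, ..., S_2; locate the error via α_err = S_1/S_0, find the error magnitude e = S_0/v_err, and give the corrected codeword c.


S = (1, 5, 12), error at position 5, error magnitude e = 4, c = [12, 6, 0, 1, 4].

Step 1: column multipliers v_i = (∏_{j≠i}(α_i − α_j))^{−1} mod 13.
  i = 1 (α = 3): (3−11)(3−6)(3−9)(3−5) = (−8)·(−3)·(−6)·(−2) = 288 ≡ 2, so v_1 = 2^{−1} = 7 (mod 13).
  i = 2 (α = 11): (11−3)(11−6)(11−9)(11−5) = 8·5·2·6 = 480 ≡ 12, so v_2 = 12^{−1} = 12 (mod 13).
  i = 3 (α = 6): (6−3)(6−11)(6−9)(6−5) = 3·(−5)·(−3)·1 = 45 ≡ 6, so v_3 = 6^{−1} = 11 (mod 13).
  i = 4 (α = 9): (9−3)(9−11)(9−6)(9−5) = 6·(−2)·3·4 = −144 ≡ 12, so v_4 = 12^{−1} = 12 (mod 13).
  i = 5 (α = 5): (5−3)(5−11)(5−6)(5−9) = 2·(−6)·(−1)·(−4) = −48 ≡ 4, so v_5 = 4^{−1} = 10 (mod 13).
  v = [7, 12, 11, 12, 10].
Step 2: syndromes of r = [12, 6, 0, 1, 8] (all sums mod 13).
  S_0 = Σ v_i r_i = 7·12 + 12·6 + 11·0 + 12·1 + 10·8 = 248 ≡ 1.
  S_1 = Σ v_i α_i r_i = 7·3·12 + 12·11·6 + 11·6·0 + 12·9·1 + 10·5·8 = 1552 ≡ 5.
  α_i^2 mod 13 = [9, 4, 10, 3, 12].
  S_2 = Σ v_i α_i^2 r_i = 7·9·12 + 12·4·6 + 11·10·0 + 12·3·1 + 10·12·8 = 2040 ≡ 12.
  S = (1, 5, 12) ≠ 0, so r is not a codeword (an error is present).
Step 3: locate the error. For a single error e at position i, S_ℓ = v_i·e·α_i^ℓ, so α_err = S_1/S_0.
  S_0^{−1} = 1^{−1} = 1 (mod 13), so α_err = 5·1 = 5 ≡ 5 = α_5. Error position i = 5.
  Consistency check: S_2/S_1 = 12·8 = 96 ≡ 5 = α_err ✓ (single-error assumption holds).
Step 4: error magnitude e = S_0/v_5 = S_0·∏_{j≠5}(α_5 − α_j) = 1·4 = 4 ≡ 4 (mod 13).
Step 5: correct position 5: c_5 = r_5 − e = 8 − 4 ≡ 4 (mod 13). Hence c = [12, 6, 0, 1, 4].
  Check: interpolating c through the α_i gives m(x) = 11 + 9·x (degree < 2) with m(α_i) = c_i for every i, so c is indeed a codeword.


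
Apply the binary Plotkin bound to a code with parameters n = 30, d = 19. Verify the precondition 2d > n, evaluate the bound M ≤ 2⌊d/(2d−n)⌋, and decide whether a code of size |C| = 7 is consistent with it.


Plotkin bound M ≤ 4; given |C| = 7 > bound (violated).

Check applicability: 2d = 38, n = 30.
2d − n = 8 > 0, so Plotkin applies.
Compute d/(2d−n) = 19/8 ≈ 2.3750.
⌊d/(2d−n)⌋ = 2.
Plotkin bound: M ≤ 2·2 = 4.
Given |C| = 7, check: VIOLATED.
This |C| is above the Plotkin bound, so no binary code with n = 30, d = 19 and 7 codewords exists.


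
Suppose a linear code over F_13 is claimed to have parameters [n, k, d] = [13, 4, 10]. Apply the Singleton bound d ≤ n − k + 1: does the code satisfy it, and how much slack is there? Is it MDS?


Singleton RHS = n − k + 1 = 10, slack = 0, bound satisfied, MDS.

Singleton bound: d ≤ n − k + 1.
Here n = 13, k = 4, so n − k + 1 = 10.
Given d = 10, check d ≤ 10: YES.
Slack = (n − k + 1) − d = 0.
The code is MDS (slack = 0).
Description: the claimed parameters are [13, 4, 10]_13; such a code would be MDS (meets Singleton bound).


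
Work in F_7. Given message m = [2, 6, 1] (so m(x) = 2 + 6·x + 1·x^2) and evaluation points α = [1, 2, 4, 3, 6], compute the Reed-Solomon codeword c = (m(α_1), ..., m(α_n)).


c = [2, 4, 0, 1, 4]

Message polynomial: m(x) = 2 + 6·x + 1·x^2 (mod 7).
For each evaluation point α_i, compute m(α_i) mod 7:
  α_1 = 1: Horner steps 1 → 0 → 2, so m(1) = 2.
  α_2 = 2: Horner steps 1 → 1 → 4, so m(2) = 4.
  α_3 = 4: Horner steps 1 → 3 → 0, so m(4) = 0.
  α_4 = 3: Horner steps 1 → 2 → 1, so m(3) = 1.
  α_5 = 6: Horner steps 1 → 5 → 4, so m(6) = 4.
Codeword c = [2, 4, 0, 1, 4] ∈ F_7^5.


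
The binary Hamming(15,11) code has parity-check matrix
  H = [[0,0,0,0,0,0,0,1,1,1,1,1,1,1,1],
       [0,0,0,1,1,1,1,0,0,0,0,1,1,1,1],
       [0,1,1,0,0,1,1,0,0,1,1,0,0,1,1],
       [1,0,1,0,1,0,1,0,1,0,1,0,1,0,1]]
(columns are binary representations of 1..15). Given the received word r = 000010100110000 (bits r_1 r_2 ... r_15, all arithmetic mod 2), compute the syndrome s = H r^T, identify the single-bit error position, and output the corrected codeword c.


s = (0, 0, 1, 1)^T, error position = 3, corrected codeword c = 001010100110000

Compute s = H r^T mod 2 one row at a time:
  s_1 = 0 + 0 + 1 + 1 + 0 + 0 + 0 + 0 = 2 ≡ 0 (mod 2).
  s_2 = 0 + 1 + 0 + 1 + 0 + 0 + 0 + 0 = 2 ≡ 0 (mod 2).
  s_3 = 0 + 0 + 0 + 1 + 1 + 1 + 0 + 0 = 3 ≡ 1 (mod 2).
  s_4 = 0 + 0 + 1 + 1 + 0 + 1 + 0 + 0 = 3 ≡ 1 (mod 2).
s = (0, 0, 1, 1)^T — this equals column 3 of H (binary 0011), so error is at position 3.
Correct: flip bit 3 of r = 000010100110000 to get c = 001010100110000.


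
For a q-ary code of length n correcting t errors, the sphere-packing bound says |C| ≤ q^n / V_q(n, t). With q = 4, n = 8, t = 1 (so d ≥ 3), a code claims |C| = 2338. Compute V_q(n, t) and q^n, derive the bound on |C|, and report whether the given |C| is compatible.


V_q(n, t) = 25, q^n = 65536, Hamming bound = 2621, |C| = 2338 ≤ bound (satisfied).

Step 1: Compute V_q(n, t) = Σ_{j=0}^1 C(n, j) (q−1)^j.
  j = 0: C(8,0)·(3)^0 = 1·1 = 1.
  j = 1: C(8,1)·(3)^1 = 8·3 = 24.
  V_q(n, t) = 1 + 24 = 25.
Step 2: q^n = 4^8 = 65536.
Step 3: Hamming bound ⌊q^n / V_q(n,t)⌋ = ⌊65536/25⌋ = 2621.
Step 4: Compare |C| = 2338 to 2621: satisfied.
The claimed |C| lies below the Hamming bound.


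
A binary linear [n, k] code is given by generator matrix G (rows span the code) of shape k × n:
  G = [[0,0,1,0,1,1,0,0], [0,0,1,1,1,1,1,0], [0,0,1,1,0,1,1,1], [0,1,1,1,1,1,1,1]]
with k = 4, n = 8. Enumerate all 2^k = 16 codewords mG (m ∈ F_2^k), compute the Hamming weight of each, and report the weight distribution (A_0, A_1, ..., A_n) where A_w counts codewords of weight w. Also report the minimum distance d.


Weight distribution: A_0 = 1, A_2 = 4, A_3 = 3, A_4 = 3, A_5 = 4, A_7 = 1. Minimum distance d = 2.

Enumerate all 2^4 = 16 messages m ∈ F_2^4.
For each, compute codeword c = mG in F_2^8, then tally its weight.
  m = 0000 → c = 00000000, weight = 0.
  m = 1000 → c = 00101100, weight = 3.
  m = 0100 → c = 00111110, weight = 5.
  m = 1100 → c = 00010010, weight = 2.
  m = 0010 → c = 00110111, weight = 5.
  m = 1010 → c = 00011011, weight = 4.
  m = 0110 → c = 00001001, weight = 2.
  m = 1110 → c = 00100101, weight = 3.
  m = 0001 → c = 01111111, weight = 7.
  m = 1001 → c = 01010011, weight = 4.
  m = 0101 → c = 01000001, weight = 2.
  m = 1101 → c = 01101101, weight = 5.
  m = 0011 → c = 01001000, weight = 2.
  m = 1011 → c = 01100100, weight = 3.
  m = 0111 → c = 01110110, weight = 5.
  m = 1111 → c = 01011010, weight = 4.
Tally weights:
  weight 0: 1 codewords.
  weight 2: 4 codewords.
  weight 3: 3 codewords.
  weight 4: 3 codewords.
  weight 5: 4 codewords.
  weight 7: 1 codewords.
Minimum distance d = smallest w > 0 with A_w > 0 = 2.
Sanity: Σ A_w = 16 = 2^4 = 16 ✓.


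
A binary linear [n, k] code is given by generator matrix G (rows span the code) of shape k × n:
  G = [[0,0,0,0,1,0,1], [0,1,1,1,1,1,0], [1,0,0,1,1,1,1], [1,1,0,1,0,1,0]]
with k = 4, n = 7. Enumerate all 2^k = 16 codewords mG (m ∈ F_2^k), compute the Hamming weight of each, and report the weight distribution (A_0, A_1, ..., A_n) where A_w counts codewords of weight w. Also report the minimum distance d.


Weight distribution: A_0 = 1, A_1 = 1, A_2 = 1, A_3 = 4, A_4 = 5, A_5 = 3, A_6 = 1. Minimum distance d = 1.

Enumerate all 2^4 = 16 messages m ∈ F_2^4.
For each, compute codeword c = mG in F_2^7, then tally its weight.
  m = 0000 → c = 0000000, weight = 0.
  m = 1000 → c = 0000101, weight = 2.
  m = 0100 → c = 0111110, weight = 5.
  m = 1100 → c = 0111011, weight = 5.
  m = 0010 → c = 1001111, weight = 5.
  m = 1010 → c = 1001010, weight = 3.
  m = 0110 → c = 1110001, weight = 4.
  m = 1110 → c = 1110100, weight = 4.
  m = 0001 → c = 1101010, weight = 4.
  m = 1001 → c = 1101111, weight = 6.
  m = 0101 → c = 1010100, weight = 3.
  m = 1101 → c = 1010001, weight = 3.
  m = 0011 → c = 0100101, weight = 3.
  m = 1011 → c = 0100000, weight = 1.
  m = 0111 → c = 0011011, weight = 4.
  m = 1111 → c = 0011110, weight = 4.
Tally weights:
  weight 0: 1 codewords.
  weight 1: 1 codewords.
  weight 2: 1 codewords.
  weight 3: 4 codewords.
  weight 4: 5 codewords.
  weight 5: 3 codewords.
  weight 6: 1 codewords.
Minimum distance d = smallest w > 0 with A_w > 0 = 1.
Sanity: Σ A_w = 16 = 2^4 = 16 ✓.


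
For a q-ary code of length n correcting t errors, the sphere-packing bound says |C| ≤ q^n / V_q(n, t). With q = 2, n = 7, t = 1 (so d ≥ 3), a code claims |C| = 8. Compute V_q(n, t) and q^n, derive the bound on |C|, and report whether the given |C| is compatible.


V_q(n, t) = 8, q^n = 128, Hamming bound = 16, |C| = 8 ≤ bound (satisfied).

Step 1: Compute V_q(n, t) = Σ_{j=0}^1 C(n, j) (q−1)^j.
  j = 0: C(7,0)·(1)^0 = 1·1 = 1.
  j = 1: C(7,1)·(1)^1 = 7·1 = 7.
  V_q(n, t) = 1 + 7 = 8.
Step 2: q^n = 2^7 = 128.
Step 3: Hamming bound ⌊q^n / V_q(n,t)⌋ = ⌊128/8⌋ = 16.
Step 4: Compare |C| = 8 to 16: satisfied.
The claimed |C| lies below the Hamming bound.


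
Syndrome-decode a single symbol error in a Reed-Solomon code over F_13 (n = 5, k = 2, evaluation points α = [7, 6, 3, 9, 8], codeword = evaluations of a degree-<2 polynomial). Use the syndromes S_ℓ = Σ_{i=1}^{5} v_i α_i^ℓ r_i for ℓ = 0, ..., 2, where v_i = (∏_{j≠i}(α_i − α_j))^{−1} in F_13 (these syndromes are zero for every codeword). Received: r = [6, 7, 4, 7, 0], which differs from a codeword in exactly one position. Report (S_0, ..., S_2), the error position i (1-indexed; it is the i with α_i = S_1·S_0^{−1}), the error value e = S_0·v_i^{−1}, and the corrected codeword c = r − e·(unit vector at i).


S = (1, 6, 10), error at position 2, error magnitude e = 8, c = [6, 12, 4, 7, 0].

Step 1: column multipliers v_i = (∏_{j≠i}(α_i − α_j))^{−1} mod 13.
  i = 1 (α = 7): (7−6)(7−3)(7−9)(7−8) = 1·4·(−2)·(−1) = 8 ≡ 8, so v_1 = 8^{−1} = 5 (mod 13).
  i = 2 (α = 6): (6−7)(6−3)(6−9)(6−8) = (−1)·3·(−3)·(−2) = −18 ≡ 8, so v_2 = 8^{−1} = 5 (mod 13).
  i = 3 (α = 3): (3−7)(3−6)(3−9)(3−8) = (−4)·(−3)·(−6)·(−5) = 360 ≡ 9, so v_3 = 9^{−1} = 3 (mod 13).
  i = 4 (α = 9): (9−7)(9−6)(9−3)(9−8) = 2·3·6·1 = 36 ≡ 10, so v_4 = 10^{−1} = 4 (mod 13).
  i = 5 (α = 8): (8−7)(8−6)(8−3)(8−9) = 1·2·5·(−1) = −10 ≡ 3, so v_5 = 3^{−1} = 9 (mod 13).
  v = [5, 5, 3, 4, 9].
Step 2: syndromes of r = [6, 7, 4, 7, 0] (all sums mod 13).
  S_0 = Σ v_i r_i = 5·6 + 5·7 + 3·4 + 4·7 + 9·0 = 105 ≡ 1.
  S_1 = Σ v_i α_i r_i = 5·7·6 + 5·6·7 + 3·3·4 + 4·9·7 + 9·8·0 = 708 ≡ 6.
  α_i^2 mod 13 = [10, 10, 9, 3, 12].
  S_2 = Σ v_i α_i^2 r_i = 5·10·6 + 5·10·7 + 3·9·4 + 4·3·7 + 9·12·0 = 842 ≡ 10.
  S = (1, 6, 10) ≠ 0, so r is not a codeword (an error is present).
Step 3: locate the error. For a single error e at position i, S_ℓ = v_i·e·α_i^ℓ, so α_err = S_1/S_0.
  S_0^{−1} = 1^{−1} = 1 (mod 13), so α_err = 6·1 = 6 ≡ 6 = α_2. Error position i = 2.
  Consistency check: S_2/S_1 = 10·11 = 110 ≡ 6 = α_err ✓ (single-error assumption holds).
Step 4: error magnitude e = S_0/v_2 = S_0·∏_{j≠2}(α_2 − α_j) = 1·8 = 8 ≡ 8 (mod 13).
Step 5: correct position 2: c_2 = r_2 − e = 7 − 8 ≡ 12 (mod 13). Hence c = [6, 12, 4, 7, 0].
  Check: interpolating c through the α_i gives m(x) = 9 + 7·x (degree < 2) with m(α_i) = c_i for every i, so c is indeed a codeword.


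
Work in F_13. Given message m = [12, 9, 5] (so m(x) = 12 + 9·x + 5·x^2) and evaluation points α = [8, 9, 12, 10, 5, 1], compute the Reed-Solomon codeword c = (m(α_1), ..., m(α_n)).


c = [1, 4, 8, 4, 0, 0]

Message polynomial: m(x) = 12 + 9·x + 5·x^2 (mod 13).
For each evaluation point α_i, compute m(α_i) mod 13:
  α_1 = 8: Horner steps 5 → 10 → 1, so m(8) = 1.
  α_2 = 9: Horner steps 5 → 2 → 4, so m(9) = 4.
  α_3 = 12: Horner steps 5 → 4 → 8, so m(12) = 8.
  α_4 = 10: Horner steps 5 → 7 → 4, so m(10) = 4.
  α_5 = 5: Horner steps 5 → 8 → 0, so m(5) = 0.
  α_6 = 1: Horner steps 5 → 1 → 0, so m(1) = 0.
Codeword c = [1, 4, 8, 4, 0, 0] ∈ F_13^6.


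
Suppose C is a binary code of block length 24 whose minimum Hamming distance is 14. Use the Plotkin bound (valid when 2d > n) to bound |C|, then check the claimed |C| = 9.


Plotkin bound M ≤ 6; given |C| = 9 > bound (violated).

Check applicability: 2d = 28, n = 24.
2d − n = 4 > 0, so Plotkin applies.
Compute d/(2d−n) = 14/4 ≈ 3.5000.
⌊d/(2d−n)⌋ = 3.
Plotkin bound: M ≤ 2·3 = 6.
Given |C| = 9, check: VIOLATED.
This |C| is above the Plotkin bound, so no binary code with n = 24, d = 14 and 9 codewords exists.


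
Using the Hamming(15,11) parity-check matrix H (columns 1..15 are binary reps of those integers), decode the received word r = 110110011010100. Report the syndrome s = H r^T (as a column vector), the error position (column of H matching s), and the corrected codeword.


s = (0, 1, 0, 1)^T, error position = 5, corrected codeword c = 110100011010100

Compute s = H r^T mod 2 one row at a time:
  s_1 = 1 + 1 + 0 + 1 + 0 + 1 + 0 + 0 = 4 ≡ 0 (mod 2).
  s_2 = 1 + 1 + 0 + 0 + 0 + 1 + 0 + 0 = 3 ≡ 1 (mod 2).
  s_3 = 1 + 0 + 0 + 0 + 0 + 1 + 0 + 0 = 2 ≡ 0 (mod 2).
  s_4 = 1 + 0 + 1 + 0 + 1 + 1 + 1 + 0 = 5 ≡ 1 (mod 2).
s = (0, 1, 0, 1)^T — this equals column 5 of H (binary 0101), so error is at position 5.
Correct: flip bit 5 of r = 110110011010100 to get c = 110100011010100.


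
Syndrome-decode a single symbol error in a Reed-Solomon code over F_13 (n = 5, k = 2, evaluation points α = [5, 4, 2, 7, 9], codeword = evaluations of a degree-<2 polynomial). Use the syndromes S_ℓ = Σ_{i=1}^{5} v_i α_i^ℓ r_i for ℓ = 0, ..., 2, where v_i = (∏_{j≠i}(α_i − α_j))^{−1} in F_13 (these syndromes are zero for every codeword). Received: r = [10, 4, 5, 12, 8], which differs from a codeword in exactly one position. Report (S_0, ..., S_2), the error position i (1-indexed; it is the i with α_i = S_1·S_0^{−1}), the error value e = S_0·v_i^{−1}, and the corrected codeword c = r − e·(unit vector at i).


S = (11, 12, 6), error at position 4, error magnitude e = 3, c = [10, 4, 5, 9, 8].

Step 1: column multipliers v_i = (∏_{j≠i}(α_i − α_j))^{−1} mod 13.
  i = 1 (α = 5): (5−4)(5−2)(5−7)(5−9) = 1·3·(−2)·(−4) = 24 ≡ 11, so v_1 = 11^{−1} = 6 (mod 13).
  i = 2 (α = 4): (4−5)(4−2)(4−7)(4−9) = (−1)·2·(−3)·(−5) = −30 ≡ 9, so v_2 = 9^{−1} = 3 (mod 13).
  i = 3 (α = 2): (2−5)(2−4)(2−7)(2−9) = (−3)·(−2)·(−5)·(−7) = 210 ≡ 2, so v_3 = 2^{−1} = 7 (mod 13).
  i = 4 (α = 7): (7−5)(7−4)(7−2)(7−9) = 2·3·5·(−2) = −60 ≡ 5, so v_4 = 5^{−1} = 8 (mod 13).
  i = 5 (α = 9): (9−5)(9−4)(9−2)(9−7) = 4·5·7·2 = 280 ≡ 7, so v_5 = 7^{−1} = 2 (mod 13).
  v = [6, 3, 7, 8, 2].
Step 2: syndromes of r = [10, 4, 5, 12, 8] (all sums mod 13).
  S_0 = Σ v_i r_i = 6·10 + 3·4 + 7·5 + 8·12 + 2·8 = 219 ≡ 11.
  S_1 = Σ v_i α_i r_i = 6·5·10 + 3·4·4 + 7·2·5 + 8·7·12 + 2·9·8 = 1234 ≡ 12.
  α_i^2 mod 13 = [12, 3, 4, 10, 3].
  S_2 = Σ v_i α_i^2 r_i = 6·12·10 + 3·3·4 + 7·4·5 + 8·10·12 + 2·3·8 = 1904 ≡ 6.
  S = (11, 12, 6) ≠ 0, so r is not a codeword (an error is present).
Step 3: locate the error. For a single error e at position i, S_ℓ = v_i·e·α_i^ℓ, so α_err = S_1/S_0.
  S_0^{−1} = 11^{−1} = 6 (mod 13), so α_err = 12·6 = 72 ≡ 7 = α_4. Error position i = 4.
  Consistency check: S_2/S_1 = 6·12 = 72 ≡ 7 = α_err ✓ (single-error assumption holds).
Step 4: error magnitude e = S_0/v_4 = S_0·∏_{j≠4}(α_4 − α_j) = 11·5 = 55 ≡ 3 (mod 13).
Step 5: correct position 4: c_4 = r_4 − e = 12 − 3 ≡ 9 (mod 13). Hence c = [10, 4, 5, 9, 8].
  Check: interpolating c through the α_i gives m(x) = 6 + 6·x (degree < 2) with m(α_i) = c_i for every i, so c is indeed a codeword.


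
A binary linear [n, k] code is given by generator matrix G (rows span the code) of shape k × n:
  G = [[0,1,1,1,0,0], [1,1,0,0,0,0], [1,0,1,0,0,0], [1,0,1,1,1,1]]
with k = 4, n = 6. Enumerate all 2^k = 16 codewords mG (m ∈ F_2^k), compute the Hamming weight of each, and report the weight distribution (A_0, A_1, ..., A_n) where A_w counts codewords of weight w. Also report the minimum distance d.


Weight distribution: A_0 = 1, A_1 = 1, A_2 = 4, A_3 = 4, A_4 = 3, A_5 = 3. Minimum distance d = 1.

Enumerate all 2^4 = 16 messages m ∈ F_2^4.
For each, compute codeword c = mG in F_2^6, then tally its weight.
  m = 0000 → c = 000000, weight = 0.
  m = 1000 → c = 011100, weight = 3.
  m = 0100 → c = 110000, weight = 2.
  m = 1100 → c = 101100, weight = 3.
  m = 0010 → c = 101000, weight = 2.
  m = 1010 → c = 110100, weight = 3.
  m = 0110 → c = 011000, weight = 2.
  m = 1110 → c = 000100, weight = 1.
  m = 0001 → c = 101111, weight = 5.
  m = 1001 → c = 110011, weight = 4.
  m = 0101 → c = 011111, weight = 5.
  m = 1101 → c = 000011, weight = 2.
  m = 0011 → c = 000111, weight = 3.
  m = 1011 → c = 011011, weight = 4.
  m = 0111 → c = 110111, weight = 5.
  m = 1111 → c = 101011, weight = 4.
Tally weights:
  weight 0: 1 codewords.
  weight 1: 1 codewords.
  weight 2: 4 codewords.
  weight 3: 4 codewords.
  weight 4: 3 codewords.
  weight 5: 3 codewords.
Minimum distance d = smallest w > 0 with A_w > 0 = 1.
Sanity: Σ A_w = 16 = 2^4 = 16 ✓.


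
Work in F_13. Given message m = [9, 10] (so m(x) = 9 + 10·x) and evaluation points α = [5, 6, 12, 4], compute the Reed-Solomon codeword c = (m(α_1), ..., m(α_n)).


c = [7, 4, 12, 10]

Message polynomial: m(x) = 9 + 10·x (mod 13).
For each evaluation point α_i, compute m(α_i) mod 13:
  α_1 = 5: Horner steps 10 → 7, so m(5) = 7.
  α_2 = 6: Horner steps 10 → 4, so m(6) = 4.
  α_3 = 12: Horner steps 10 → 12, so m(12) = 12.
  α_4 = 4: Horner steps 10 → 10, so m(4) = 10.
Codeword c = [7, 4, 12, 10] ∈ F_13^4.


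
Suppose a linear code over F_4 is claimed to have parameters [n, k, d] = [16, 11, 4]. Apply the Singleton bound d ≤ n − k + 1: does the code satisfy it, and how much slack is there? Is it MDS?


Singleton RHS = n − k + 1 = 6, slack = 2, bound satisfied, not MDS.

Singleton bound: d ≤ n − k + 1.
Here n = 16, k = 11, so n − k + 1 = 6.
Given d = 4, check d ≤ 6: YES.
Slack = (n − k + 1) − d = 2.
The code is NOT MDS (slack = 2 > 0).
Description: the claimed parameters are [16, 11, 4]_4; such a code would be non-MDS.


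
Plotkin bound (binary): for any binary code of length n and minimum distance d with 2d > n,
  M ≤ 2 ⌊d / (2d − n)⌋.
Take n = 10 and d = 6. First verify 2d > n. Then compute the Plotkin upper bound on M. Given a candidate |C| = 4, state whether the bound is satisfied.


Plotkin bound M ≤ 6; given |C| = 4 ≤ bound (satisfied).

Check applicability: 2d = 12, n = 10.
2d − n = 2 > 0, so Plotkin applies.
Compute d/(2d−n) = 6/2 ≈ 3.0000.
⌊d/(2d−n)⌋ = 3.
Plotkin bound: M ≤ 2·3 = 6.
Given |C| = 4, check: satisfied.
This |C| is below the Plotkin bound.


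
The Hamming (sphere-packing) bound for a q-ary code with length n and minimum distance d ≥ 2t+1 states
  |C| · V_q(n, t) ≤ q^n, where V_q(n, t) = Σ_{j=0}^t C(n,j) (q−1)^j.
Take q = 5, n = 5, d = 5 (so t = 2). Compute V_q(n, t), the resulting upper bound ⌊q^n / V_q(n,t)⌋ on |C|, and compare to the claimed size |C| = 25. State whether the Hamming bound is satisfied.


V_q(n, t) = 181, q^n = 3125, Hamming bound = 17, |C| = 25 > bound (violated).

Step 1: Compute V_q(n, t) = Σ_{j=0}^2 C(n, j) (q−1)^j.
  j = 0: C(5,0)·(4)^0 = 1·1 = 1.
  j = 1: C(5,1)·(4)^1 = 5·4 = 20.
  j = 2: C(5,2)·(4)^2 = 10·16 = 160.
  V_q(n, t) = 1 + 20 + 160 = 181.
Step 2: q^n = 5^5 = 3125.
Step 3: Hamming bound ⌊q^n / V_q(n,t)⌋ = ⌊3125/181⌋ = 17.
Step 4: Compare |C| = 25 to 17: violated.
The claimed |C| lies above the Hamming bound, so no 5-ary code of length 5 with d ≥ 5 can have 25 codewords.


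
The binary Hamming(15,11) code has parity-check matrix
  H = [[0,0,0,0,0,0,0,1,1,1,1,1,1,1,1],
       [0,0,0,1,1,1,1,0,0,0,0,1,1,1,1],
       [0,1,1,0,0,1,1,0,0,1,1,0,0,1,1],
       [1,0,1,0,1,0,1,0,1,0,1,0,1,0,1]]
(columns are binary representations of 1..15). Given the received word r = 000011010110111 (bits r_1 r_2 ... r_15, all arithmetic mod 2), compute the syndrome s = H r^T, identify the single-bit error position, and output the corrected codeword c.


s = (0, 1, 1, 0)^T, error position = 6, corrected codeword c = 000010010110111

Compute s = H r^T mod 2 one row at a time:
  s_1 = 1 + 0 + 1 + 1 + 0 + 1 + 1 + 1 = 6 ≡ 0 (mod 2).
  s_2 = 0 + 1 + 1 + 0 + 0 + 1 + 1 + 1 = 5 ≡ 1 (mod 2).
  s_3 = 0 + 0 + 1 + 0 + 1 + 1 + 1 + 1 = 5 ≡ 1 (mod 2).
  s_4 = 0 + 0 + 1 + 0 + 0 + 1 + 1 + 1 = 4 ≡ 0 (mod 2).
s = (0, 1, 1, 0)^T — this equals column 6 of H (binary 0110), so error is at position 6.
Correct: flip bit 6 of r = 000011010110111 to get c = 000010010110111.


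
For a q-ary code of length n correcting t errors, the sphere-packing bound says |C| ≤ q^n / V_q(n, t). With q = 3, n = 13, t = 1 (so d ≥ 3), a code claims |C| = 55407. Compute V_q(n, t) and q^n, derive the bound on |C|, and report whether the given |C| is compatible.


V_q(n, t) = 27, q^n = 1594323, Hamming bound = 59049, |C| = 55407 ≤ bound (satisfied).

Step 1: Compute V_q(n, t) = Σ_{j=0}^1 C(n, j) (q−1)^j.
  j = 0: C(13,0)·(2)^0 = 1·1 = 1.
  j = 1: C(13,1)·(2)^1 = 13·2 = 26.
  V_q(n, t) = 1 + 26 = 27.
Step 2: q^n = 3^13 = 1594323.
Step 3: Hamming bound ⌊q^n / V_q(n,t)⌋ = ⌊1594323/27⌋ = 59049.
Step 4: Compare |C| = 55407 to 59049: satisfied.
The claimed |C| lies below the Hamming bound.


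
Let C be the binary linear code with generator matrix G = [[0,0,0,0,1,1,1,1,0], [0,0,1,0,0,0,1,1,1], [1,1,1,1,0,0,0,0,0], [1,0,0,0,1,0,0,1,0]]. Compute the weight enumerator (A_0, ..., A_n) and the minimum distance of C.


Weight distribution: A_0 = 1, A_3 = 2, A_4 = 4, A_5 = 6, A_6 = 2, A_8 = 1. Minimum distance d = 3.

Enumerate all 2^4 = 16 messages m ∈ F_2^4.
For each, compute codeword c = mG in F_2^9, then tally its weight.
  m = 0000 → c = 000000000, weight = 0.
  m = 1000 → c = 000011110, weight = 4.
  m = 0100 → c = 001000111, weight = 4.
  m = 1100 → c = 001011001, weight = 4.
  m = 0010 → c = 111100000, weight = 4.
  m = 1010 → c = 111111110, weight = 8.
  m = 0110 → c = 110100111, weight = 6.
  m = 1110 → c = 110111001, weight = 6.
  m = 0001 → c = 100010010, weight = 3.
  m = 1001 → c = 100001100, weight = 3.
  m = 0101 → c = 101010101, weight = 5.
  m = 1101 → c = 101001011, weight = 5.
  m = 0011 → c = 011110010, weight = 5.
  m = 1011 → c = 011101100, weight = 5.
  m = 0111 → c = 010110101, weight = 5.
  m = 1111 → c = 010101011, weight = 5.
Tally weights:
  weight 0: 1 codewords.
  weight 3: 2 codewords.
  weight 4: 4 codewords.
  weight 5: 6 codewords.
  weight 6: 2 codewords.
  weight 8: 1 codewords.
Minimum distance d = smallest w > 0 with A_w > 0 = 3.
Sanity: Σ A_w = 16 = 2^4 = 16 ✓.


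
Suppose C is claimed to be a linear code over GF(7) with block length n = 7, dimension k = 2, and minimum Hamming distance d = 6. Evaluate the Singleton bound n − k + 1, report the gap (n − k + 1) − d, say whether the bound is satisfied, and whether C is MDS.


Singleton RHS = n − k + 1 = 6, slack = 0, bound satisfied, MDS.

Singleton bound: d ≤ n − k + 1.
Here n = 7, k = 2, so n − k + 1 = 6.
Given d = 6, check d ≤ 6: YES.
Slack = (n − k + 1) − d = 0.
The code is MDS (slack = 0).
Description: the claimed parameters are [7, 2, 6]_7; such a code would be MDS (meets Singleton bound).


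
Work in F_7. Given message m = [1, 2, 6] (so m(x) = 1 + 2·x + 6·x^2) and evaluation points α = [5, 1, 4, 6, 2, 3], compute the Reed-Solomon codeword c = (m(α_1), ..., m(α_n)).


c = [0, 2, 0, 5, 1, 5]

Message polynomial: m(x) = 1 + 2·x + 6·x^2 (mod 7).
For each evaluation point α_i, compute m(α_i) mod 7:
  α_1 = 5: Horner steps 6 → 4 → 0, so m(5) = 0.
  α_2 = 1: Horner steps 6 → 1 → 2, so m(1) = 2.
  α_3 = 4: Horner steps 6 → 5 → 0, so m(4) = 0.
  α_4 = 6: Horner steps 6 → 3 → 5, so m(6) = 5.
  α_5 = 2: Horner steps 6 → 0 → 1, so m(2) = 1.
  α_6 = 3: Horner steps 6 → 6 → 5, so m(3) = 5.
Codeword c = [0, 2, 0, 5, 1, 5] ∈ F_7^6.


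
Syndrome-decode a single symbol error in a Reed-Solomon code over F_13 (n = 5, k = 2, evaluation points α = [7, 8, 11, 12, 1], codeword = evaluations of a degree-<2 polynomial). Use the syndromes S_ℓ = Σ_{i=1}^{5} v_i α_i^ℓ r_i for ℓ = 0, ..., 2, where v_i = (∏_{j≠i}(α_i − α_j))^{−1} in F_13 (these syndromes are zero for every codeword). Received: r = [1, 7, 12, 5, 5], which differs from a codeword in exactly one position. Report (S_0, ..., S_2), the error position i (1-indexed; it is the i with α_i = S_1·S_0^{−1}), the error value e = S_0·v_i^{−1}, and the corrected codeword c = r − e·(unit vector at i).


S = (8, 8, 8), error at position 5, error magnitude e = 1, c = [1, 7, 12, 5, 4].

Step 1: column multipliers v_i = (∏_{j≠i}(α_i − α_j))^{−1} mod 13.
  i = 1 (α = 7): (7−8)(7−11)(7−12)(7−1) = (−1)·(−4)·(−5)·6 = −120 ≡ 10, so v_1 = 10^{−1} = 4 (mod 13).
  i = 2 (α = 8): (8−7)(8−11)(8−12)(8−1) = 1·(−3)·(−4)·7 = 84 ≡ 6, so v_2 = 6^{−1} = 11 (mod 13).
  i = 3 (α = 11): (11−7)(11−8)(11−12)(11−1) = 4·3·(−1)·10 = −120 ≡ 10, so v_3 = 10^{−1} = 4 (mod 13).
  i = 4 (α = 12): (12−7)(12−8)(12−11)(12−1) = 5·4·1·11 = 220 ≡ 12, so v_4 = 12^{−1} = 12 (mod 13).
  i = 5 (α = 1): (1−7)(1−8)(1−11)(1−12) = (−6)·(−7)·(−10)·(−11) = 4620 ≡ 5, so v_5 = 5^{−1} = 8 (mod 13).
  v = [4, 11, 4, 12, 8].
Step 2: syndromes of r = [1, 7, 12, 5, 5] (all sums mod 13).
  S_0 = Σ v_i r_i = 4·1 + 11·7 + 4·12 + 12·5 + 8·5 = 229 ≡ 8.
  S_1 = Σ v_i α_i r_i = 4·7·1 + 11·8·7 + 4·11·12 + 12·12·5 + 8·1·5 = 1932 ≡ 8.
  α_i^2 mod 13 = [10, 12, 4, 1, 1].
  S_2 = Σ v_i α_i^2 r_i = 4·10·1 + 11·12·7 + 4·4·12 + 12·1·5 + 8·1·5 = 1256 ≡ 8.
  S = (8, 8, 8) ≠ 0, so r is not a codeword (an error is present).
Step 3: locate the error. For a single error e at position i, S_ℓ = v_i·e·α_i^ℓ, so α_err = S_1/S_0.
  S_0^{−1} = 8^{−1} = 5 (mod 13), so α_err = 8·5 = 40 ≡ 1 = α_5. Error position i = 5.
  Consistency check: S_2/S_1 = 8·5 = 40 ≡ 1 = α_err ✓ (single-error assumption holds).
Step 4: error magnitude e = S_0/v_5 = S_0·∏_{j≠5}(α_5 − α_j) = 8·5 = 40 ≡ 1 (mod 13).
Step 5: correct position 5: c_5 = r_5 − e = 5 − 1 ≡ 4 (mod 13). Hence c = [1, 7, 12, 5, 4].
  Check: interpolating c through the α_i gives m(x) = 11 + 6·x (degree < 2) with m(α_i) = c_i for every i, so c is indeed a codeword.


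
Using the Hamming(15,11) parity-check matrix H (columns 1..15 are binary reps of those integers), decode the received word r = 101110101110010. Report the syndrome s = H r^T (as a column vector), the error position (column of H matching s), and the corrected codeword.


s = (0, 0, 1, 0)^T, error position = 2, corrected codeword c = 111110101110010

Compute s = H r^T mod 2 one row at a time:
  s_1 = 0 + 1 + 1 + 1 + 0 + 0 + 1 + 0 = 4 ≡ 0 (mod 2).
  s_2 = 1 + 1 + 0 + 1 + 0 + 0 + 1 + 0 = 4 ≡ 0 (mod 2).
  s_3 = 0 + 1 + 0 + 1 + 1 + 1 + 1 + 0 = 5 ≡ 1 (mod 2).
  s_4 = 1 + 1 + 1 + 1 + 1 + 1 + 0 + 0 = 6 ≡ 0 (mod 2).
s = (0, 0, 1, 0)^T — this equals column 2 of H (binary 0010), so error is at position 2.
Correct: flip bit 2 of r = 101110101110010 to get c = 111110101110010.


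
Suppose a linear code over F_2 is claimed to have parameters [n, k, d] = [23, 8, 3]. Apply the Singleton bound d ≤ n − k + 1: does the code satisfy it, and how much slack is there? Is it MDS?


Singleton RHS = n − k + 1 = 16, slack = 13, bound satisfied, not MDS.

Singleton bound: d ≤ n − k + 1.
Here n = 23, k = 8, so n − k + 1 = 16.
Given d = 3, check d ≤ 16: YES.
Slack = (n − k + 1) − d = 13.
The code is NOT MDS (slack = 13 > 0).
Description: the claimed parameters are [23, 8, 3]_2; such a code would be non-MDS.
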